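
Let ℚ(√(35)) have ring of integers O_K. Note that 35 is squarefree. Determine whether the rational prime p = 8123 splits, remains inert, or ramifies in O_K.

35 mod 4 = 3, hence disc K = 4·35 = 140 and O_K = ℤ[√35].
disc(K) = 140 is not divisible by 8123; 8123 is unramified.
Euler's criterion: 35^4061 mod 8123 = 8122. Thus (35|8123) = -1.
Legendre symbol -1 ⇒ 8123 is inert.

inert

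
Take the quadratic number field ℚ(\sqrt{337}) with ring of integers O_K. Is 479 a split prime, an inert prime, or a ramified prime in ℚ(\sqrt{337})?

337 mod 4 = 1, hence disc K = 337 and O_K = ℤ[(1+√337)/2].
disc(K) = 337 is not divisible by 479; 479 is unramified.
Compute (337/479) via Euler: 337^((479-1)/2) mod 479 = 478, so (337/479) = -1.
(337/479) = -1, so 479 is inert.

remains prime (inert)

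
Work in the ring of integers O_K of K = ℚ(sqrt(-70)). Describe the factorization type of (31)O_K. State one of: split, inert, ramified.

remains prime (inert)

Since -70 ≢ 1 mod 4, the ring of integers is ℤ[√-70] with discriminant 4·(-70) = -280.
31 ∤ -280, so 31 is unramified.
Euler's criterion: (-70)^15 mod 31 = 30. Thus (-70|31) = -1.
(-70/31) = -1, so 31 is inert.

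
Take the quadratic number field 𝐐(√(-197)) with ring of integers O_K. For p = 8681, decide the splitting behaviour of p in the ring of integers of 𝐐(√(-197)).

8681 remains inert

d = -197 ≡ 3 (mod 4), so O_K = ℤ[√-197] and disc(K) = 4d = -788.
8681 ∤ -788, so 8681 is unramified.
Euler's criterion: (-197)^4340 mod 8681 = 8680. Thus (-197|8681) = -1.
Legendre symbol -1 ⇒ 8681 is inert.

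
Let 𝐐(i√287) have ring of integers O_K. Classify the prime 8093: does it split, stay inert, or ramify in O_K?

8093 splits in O_K

-287 mod 4 = 1, hence disc K = -287 and O_K = ℤ[(1+√-287)/2].
Since gcd(8093, -287) = 1 the prime 8093 does not ramify.
(-287/8093) = 7806^4046 mod 8093 = 1, giving Legendre symbol 1.
d is a quadratic residue mod p, hence 8093 splits in O_K.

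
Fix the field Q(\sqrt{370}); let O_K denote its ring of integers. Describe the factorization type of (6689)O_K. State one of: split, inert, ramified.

inert — (6689) stays prime in O_K

Since 370 ≢ 1 mod 4, the ring of integers is ℤ[√370] with discriminant 4·370 = 1480.
disc(K) = 1480 is not divisible by 6689; 6689 is unramified.
Legendre symbol by Euler's criterion: (370/6689) ≡ 370^3344 ≡ 6688 (mod 6689), i.e. (370/6689) = -1.
d is a non-residue mod p, hence 6689 remains inert in O_K.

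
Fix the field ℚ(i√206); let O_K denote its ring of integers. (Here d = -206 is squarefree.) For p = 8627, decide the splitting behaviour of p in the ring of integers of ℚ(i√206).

split — (8627) = 𝔭₁𝔭₂ with 𝔭₁ ≠ 𝔭₂

-206 mod 4 = 2, hence disc K = 4·(-206) = -824 and O_K = ℤ[√-206].
disc(K) = -824 is not divisible by 8627; 8627 is unramified.
(-206/8627) = 8421^4313 mod 8627 = 1, giving Legendre symbol 1.
Legendre symbol 1 ⇒ 8627 is split.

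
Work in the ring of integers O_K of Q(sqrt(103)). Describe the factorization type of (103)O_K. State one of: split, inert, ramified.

Since 103 ≢ 1 mod 4, the ring of integers is ℤ[√103] with discriminant 4·103 = 412.
disc(K) = 412 = 103·4, so p = 103 is ramified.

ramified — (103) = 𝔭²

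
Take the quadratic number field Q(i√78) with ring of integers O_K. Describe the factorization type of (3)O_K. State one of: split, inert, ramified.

ramifies in O_K

Since -78 ≢ 1 mod 4, the ring of integers is ℤ[√-78] with discriminant 4·(-78) = -312.
disc(K) = -312 = 3·(-104), so p = 3 is ramified.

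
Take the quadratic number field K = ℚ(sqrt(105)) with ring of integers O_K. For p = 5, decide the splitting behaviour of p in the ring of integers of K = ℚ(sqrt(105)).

Since 105 ≡ 1 mod 4, the ring of integers is ℤ[(1+√105)/2] with discriminant 105.
disc(K) = 105 = 5·21, so p = 5 is ramified.

p ramifies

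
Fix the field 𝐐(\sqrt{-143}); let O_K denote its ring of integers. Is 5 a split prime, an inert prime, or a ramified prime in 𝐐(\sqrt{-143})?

inert — (5) stays prime in O_K

Since -143 ≡ 1 mod 4, the ring of integers is ℤ[(1+√-143)/2] with discriminant -143.
disc(K) = -143 is not divisible by 5; 5 is unramified.
(-143/5) = 2^2 mod 5 = 4, giving Legendre symbol -1.
d is a non-residue mod p, hence 5 remains inert in O_K.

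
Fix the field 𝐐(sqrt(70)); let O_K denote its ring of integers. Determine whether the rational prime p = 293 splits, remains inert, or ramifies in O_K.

d = 70 ≡ 2 (mod 4), so O_K = ℤ[√70] and disc(K) = 4d = 280.
disc(K) = 280 is not divisible by 293; 293 is unramified.
(70/293) = 70^146 mod 293 = 292, giving Legendre symbol -1.
(70/293) = -1, so 293 is inert.

p is inert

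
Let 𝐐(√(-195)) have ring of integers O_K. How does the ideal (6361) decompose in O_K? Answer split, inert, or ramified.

Since -195 ≡ 1 mod 4, the ring of integers is ℤ[(1+√-195)/2] with discriminant -195.
Since gcd(6361, -195) = 1 the prime 6361 does not ramify.
Euler's criterion: (-195)^3180 mod 6361 = 1. Thus (-195|6361) = 1.
(-195/6361) = 1, so 6361 splits.

split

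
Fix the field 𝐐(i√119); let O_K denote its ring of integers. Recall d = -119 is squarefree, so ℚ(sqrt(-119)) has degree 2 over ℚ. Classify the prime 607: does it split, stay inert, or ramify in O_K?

splits completely

-119 mod 4 = 1, hence disc K = -119 and O_K = ℤ[(1+√-119)/2].
607 ∤ -119, so 607 is unramified.
Compute (-119/607) via Euler: 488^((607-1)/2) mod 607 = 1, so (-119/607) = 1.
(-119/607) = 1, so 607 splits.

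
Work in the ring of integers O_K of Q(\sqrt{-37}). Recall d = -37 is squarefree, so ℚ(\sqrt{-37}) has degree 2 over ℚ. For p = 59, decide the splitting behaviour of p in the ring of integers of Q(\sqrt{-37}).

d = -37 ≡ 3 (mod 4), so O_K = ℤ[√-37] and disc(K) = 4d = -148.
59 ∤ -148, so 59 is unramified.
Legendre symbol by Euler's criterion: (-37/59) ≡ (-37)^29 ≡ 1 (mod 59), i.e. (-37/59) = 1.
Legendre symbol 1 ⇒ 59 is split.

split — (59) = 𝔭₁𝔭₂ with 𝔭₁ ≠ 𝔭₂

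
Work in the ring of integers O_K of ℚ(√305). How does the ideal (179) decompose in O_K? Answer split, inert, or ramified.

305 mod 4 = 1, hence disc K = 305 and O_K = ℤ[(1+√305)/2].
179 ∤ 305, so 179 is unramified.
Euler's criterion: 305^89 mod 179 = 1. Thus (305|179) = 1.
Legendre symbol 1 ⇒ 179 is split.

179 splits in O_K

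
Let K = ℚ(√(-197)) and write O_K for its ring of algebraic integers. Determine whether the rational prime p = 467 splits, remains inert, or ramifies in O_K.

Since -197 ≢ 1 mod 4, the ring of integers is ℤ[√-197] with discriminant 4·(-197) = -788.
Since gcd(467, -788) = 1 the prime 467 does not ramify.
Compute (-197/467) via Euler: 270^((467-1)/2) mod 467 = 1, so (-197/467) = 1.
Legendre symbol 1 ⇒ 467 is split.

split — (467) = 𝔭₁𝔭₂ with 𝔭₁ ≠ 𝔭₂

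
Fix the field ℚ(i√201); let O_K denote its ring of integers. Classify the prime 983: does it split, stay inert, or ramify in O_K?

p is inert

Since -201 ≢ 1 mod 4, the ring of integers is ℤ[√-201] with discriminant 4·(-201) = -804.
disc(K) = -804 is not divisible by 983; 983 is unramified.
Euler's criterion: (-201)^491 mod 983 = 982. Thus (-201|983) = -1.
(-201/983) = -1, so 983 is inert.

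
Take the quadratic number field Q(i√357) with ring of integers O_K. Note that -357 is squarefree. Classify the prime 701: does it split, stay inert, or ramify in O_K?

d = -357 ≡ 3 (mod 4), so O_K = ℤ[√-357] and disc(K) = 4d = -1428.
Since gcd(701, -1428) = 1 the prime 701 does not ramify.
Legendre symbol by Euler's criterion: (-357/701) ≡ (-357)^350 ≡ 700 (mod 701), i.e. (-357/701) = -1.
Legendre symbol -1 ⇒ 701 is inert.

701 remains inert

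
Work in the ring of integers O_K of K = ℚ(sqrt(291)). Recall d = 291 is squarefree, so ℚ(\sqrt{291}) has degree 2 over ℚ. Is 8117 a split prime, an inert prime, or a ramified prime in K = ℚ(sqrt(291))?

d = 291 ≡ 3 (mod 4), so O_K = ℤ[√291] and disc(K) = 4d = 1164.
disc(K) = 1164 is not divisible by 8117; 8117 is unramified.
Legendre symbol by Euler's criterion: (291/8117) ≡ 291^4058 ≡ 8116 (mod 8117), i.e. (291/8117) = -1.
d is a non-residue mod p, hence 8117 remains inert in O_K.

inert — (8117) stays prime in O_K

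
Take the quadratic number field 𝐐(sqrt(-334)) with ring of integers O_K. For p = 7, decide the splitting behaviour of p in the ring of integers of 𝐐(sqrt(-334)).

p splits

Since -334 ≢ 1 mod 4, the ring of integers is ℤ[√-334] with discriminant 4·(-334) = -1336.
disc(K) = -1336 is not divisible by 7; 7 is unramified.
Compute (-334/7) via Euler: 2^((7-1)/2) mod 7 = 1, so (-334/7) = 1.
Legendre symbol 1 ⇒ 7 is split.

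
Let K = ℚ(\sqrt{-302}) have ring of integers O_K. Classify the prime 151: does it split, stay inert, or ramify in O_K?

ramified

-302 mod 4 = 2, hence disc K = 4·(-302) = -1208 and O_K = ℤ[√-302].
151 divides disc(K) = -1208, so 151 ramifies.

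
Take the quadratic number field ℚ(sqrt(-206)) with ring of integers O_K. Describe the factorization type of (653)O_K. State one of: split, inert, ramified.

Since -206 ≢ 1 mod 4, the ring of integers is ℤ[√-206] with discriminant 4·(-206) = -824.
Since gcd(653, -824) = 1 the prime 653 does not ramify.
(-206/653) = 447^326 mod 653 = 1, giving Legendre symbol 1.
(-206/653) = 1, so 653 splits.

p splits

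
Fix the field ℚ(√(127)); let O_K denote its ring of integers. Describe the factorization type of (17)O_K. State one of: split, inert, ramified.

split

127 mod 4 = 3, hence disc K = 4·127 = 508 and O_K = ℤ[√127].
17 ∤ 508, so 17 is unramified.
Compute (127/17) via Euler: 8^((17-1)/2) mod 17 = 1, so (127/17) = 1.
(127/17) = 1, so 17 splits.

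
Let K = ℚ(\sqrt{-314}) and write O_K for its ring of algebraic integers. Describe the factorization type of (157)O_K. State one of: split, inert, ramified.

ramified — (157) = 𝔭²

d = -314 ≡ 2 (mod 4), so O_K = ℤ[√-314] and disc(K) = 4d = -1256.
disc(K) = -1256 = 157·(-8), so p = 157 is ramified.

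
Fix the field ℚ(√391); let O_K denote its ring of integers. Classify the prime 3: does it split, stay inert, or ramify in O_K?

p splits

391 mod 4 = 3, hence disc K = 4·391 = 1564 and O_K = ℤ[√391].
Since gcd(3, 1564) = 1 the prime 3 does not ramify.
Legendre symbol by Euler's criterion: (391/3) ≡ 391^1 ≡ 1 (mod 3), i.e. (391/3) = 1.
(391/3) = 1, so 3 splits.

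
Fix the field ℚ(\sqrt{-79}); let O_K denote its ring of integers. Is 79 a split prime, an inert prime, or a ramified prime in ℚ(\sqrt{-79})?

-79 mod 4 = 1, hence disc K = -79 and O_K = ℤ[(1+√-79)/2].
Ramification test: 79 | -79. The prime 79 ramifies in K.

79 is ramified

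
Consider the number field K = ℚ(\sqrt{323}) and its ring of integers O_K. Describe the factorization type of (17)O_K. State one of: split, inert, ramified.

d = 323 ≡ 3 (mod 4), so O_K = ℤ[√323] and disc(K) = 4d = 1292.
17 divides disc(K) = 1292, so 17 ramifies.

p ramifies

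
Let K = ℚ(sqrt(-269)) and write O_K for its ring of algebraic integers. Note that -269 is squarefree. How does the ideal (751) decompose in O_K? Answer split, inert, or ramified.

inert — (751) stays prime in O_K

-269 mod 4 = 3, hence disc K = 4·(-269) = -1076 and O_K = ℤ[√-269].
Since gcd(751, -1076) = 1 the prime 751 does not ramify.
Compute (-269/751) via Euler: 482^((751-1)/2) mod 751 = 750, so (-269/751) = -1.
d is a non-residue mod p, hence 751 remains inert in O_K.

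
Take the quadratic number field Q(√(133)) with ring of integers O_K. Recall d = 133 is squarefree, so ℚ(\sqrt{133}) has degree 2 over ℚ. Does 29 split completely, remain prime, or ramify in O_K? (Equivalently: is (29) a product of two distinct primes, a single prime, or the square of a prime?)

inert — (29) stays prime in O_K

d = 133 ≡ 1 (mod 4), so O_K = ℤ[(1+√133)/2] and disc(K) = d = 133.
Since gcd(29, 133) = 1 the prime 29 does not ramify.
Compute (133/29) via Euler: 17^((29-1)/2) mod 29 = 28, so (133/29) = -1.
Legendre symbol -1 ⇒ 29 is inert.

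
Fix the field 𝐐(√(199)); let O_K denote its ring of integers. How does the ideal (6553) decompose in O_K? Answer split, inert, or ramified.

d = 199 ≡ 3 (mod 4), so O_K = ℤ[√199] and disc(K) = 4d = 796.
Since gcd(6553, 796) = 1 the prime 6553 does not ramify.
(199/6553) = 199^3276 mod 6553 = 6552, giving Legendre symbol -1.
d is a non-residue mod p, hence 6553 remains inert in O_K.

6553 remains inert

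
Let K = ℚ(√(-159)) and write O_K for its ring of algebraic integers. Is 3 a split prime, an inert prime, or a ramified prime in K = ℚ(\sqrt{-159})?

3 is ramified

Since -159 ≡ 1 mod 4, the ring of integers is ℤ[(1+√-159)/2] with discriminant -159.
disc(K) = -159 = 3·(-53), so p = 3 is ramified.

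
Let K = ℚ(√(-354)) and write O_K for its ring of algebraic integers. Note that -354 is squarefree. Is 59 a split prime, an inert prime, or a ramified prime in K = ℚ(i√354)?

ramified

-354 mod 4 = 2, hence disc K = 4·(-354) = -1416 and O_K = ℤ[√-354].
Ramification test: 59 | -1416. The prime 59 ramifies in K.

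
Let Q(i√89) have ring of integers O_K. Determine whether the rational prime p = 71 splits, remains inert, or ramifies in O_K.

inert

-89 mod 4 = 3, hence disc K = 4·(-89) = -356 and O_K = ℤ[√-89].
disc(K) = -356 is not divisible by 71; 71 is unramified.
Legendre symbol by Euler's criterion: (-89/71) ≡ (-89)^35 ≡ 70 (mod 71), i.e. (-89/71) = -1.
(-89/71) = -1, so 71 is inert.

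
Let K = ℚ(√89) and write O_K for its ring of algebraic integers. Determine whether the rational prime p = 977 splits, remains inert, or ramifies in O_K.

Since 89 ≡ 1 mod 4, the ring of integers is ℤ[(1+√89)/2] with discriminant 89.
disc(K) = 89 is not divisible by 977; 977 is unramified.
Euler's criterion: 89^488 mod 977 = 1. Thus (89|977) = 1.
d is a quadratic residue mod p, hence 977 splits in O_K.

split — (977) = 𝔭₁𝔭₂ with 𝔭₁ ≠ 𝔭₂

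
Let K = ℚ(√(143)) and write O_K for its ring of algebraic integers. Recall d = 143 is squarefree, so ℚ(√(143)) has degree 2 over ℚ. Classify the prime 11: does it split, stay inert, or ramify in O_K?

ramified

143 mod 4 = 3, hence disc K = 4·143 = 572 and O_K = ℤ[√143].
Ramification test: 11 | 572. The prime 11 ramifies in K.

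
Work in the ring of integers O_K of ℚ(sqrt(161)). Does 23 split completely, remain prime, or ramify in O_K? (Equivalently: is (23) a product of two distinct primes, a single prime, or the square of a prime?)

161 mod 4 = 1, hence disc K = 161 and O_K = ℤ[(1+√161)/2].
disc(K) = 161 = 23·7, so p = 23 is ramified.

23 is ramified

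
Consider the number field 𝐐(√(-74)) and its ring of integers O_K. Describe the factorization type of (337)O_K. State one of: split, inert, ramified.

d = -74 ≡ 2 (mod 4), so O_K = ℤ[√-74] and disc(K) = 4d = -296.
disc(K) = -296 is not divisible by 337; 337 is unramified.
(-74/337) = 263^168 mod 337 = 1, giving Legendre symbol 1.
Legendre symbol 1 ⇒ 337 is split.

splits completely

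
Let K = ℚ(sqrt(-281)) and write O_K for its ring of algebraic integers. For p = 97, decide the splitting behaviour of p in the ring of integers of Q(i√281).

p is inert

-281 mod 4 = 3, hence disc K = 4·(-281) = -1124 and O_K = ℤ[√-281].
disc(K) = -1124 is not divisible by 97; 97 is unramified.
Legendre symbol by Euler's criterion: (-281/97) ≡ (-281)^48 ≡ 96 (mod 97), i.e. (-281/97) = -1.
Legendre symbol -1 ⇒ 97 is inert.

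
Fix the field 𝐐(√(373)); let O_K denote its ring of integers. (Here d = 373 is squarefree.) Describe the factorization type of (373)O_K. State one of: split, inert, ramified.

373 mod 4 = 1, hence disc K = 373 and O_K = ℤ[(1+√373)/2].
disc(K) = 373 = 373·1, so p = 373 is ramified.

ramified — (373) = 𝔭²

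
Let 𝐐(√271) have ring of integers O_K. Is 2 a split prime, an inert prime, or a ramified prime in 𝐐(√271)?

271 mod 4 = 3, hence disc K = 4·271 = 1084 and O_K = ℤ[√271].
Ramification test: 2 | 1084. The prime 2 ramifies in K.

ramified — (2) = 𝔭²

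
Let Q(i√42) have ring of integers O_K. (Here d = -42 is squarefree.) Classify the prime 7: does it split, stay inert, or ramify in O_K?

Since -42 ≢ 1 mod 4, the ring of integers is ℤ[√-42] with discriminant 4·(-42) = -168.
Ramification test: 7 | -168. The prime 7 ramifies in K.

ramifies in O_K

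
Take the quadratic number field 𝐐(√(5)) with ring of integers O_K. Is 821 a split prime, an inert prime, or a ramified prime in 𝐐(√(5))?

5 mod 4 = 1, hence disc K = 5 and O_K = ℤ[(1+√5)/2].
821 ∤ 5, so 821 is unramified.
Legendre symbol by Euler's criterion: (5/821) ≡ 5^410 ≡ 1 (mod 821), i.e. (5/821) = 1.
Legendre symbol 1 ⇒ 821 is split.

split — (821) = 𝔭₁𝔭₂ with 𝔭₁ ≠ 𝔭₂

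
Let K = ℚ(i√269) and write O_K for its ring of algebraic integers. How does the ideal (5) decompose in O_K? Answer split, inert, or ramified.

-269 mod 4 = 3, hence disc K = 4·(-269) = -1076 and O_K = ℤ[√-269].
disc(K) = -1076 is not divisible by 5; 5 is unramified.
Legendre symbol by Euler's criterion: (-269/5) ≡ (-269)^2 ≡ 1 (mod 5), i.e. (-269/5) = 1.
d is a quadratic residue mod p, hence 5 splits in O_K.

split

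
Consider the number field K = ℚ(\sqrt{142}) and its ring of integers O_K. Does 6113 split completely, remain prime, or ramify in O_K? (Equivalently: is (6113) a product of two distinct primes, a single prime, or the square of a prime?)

Since 142 ≢ 1 mod 4, the ring of integers is ℤ[√142] with discriminant 4·142 = 568.
disc(K) = 568 is not divisible by 6113; 6113 is unramified.
Compute (142/6113) via Euler: 142^((6113-1)/2) mod 6113 = 6112, so (142/6113) = -1.
d is a non-residue mod p, hence 6113 remains inert in O_K.

remains prime (inert)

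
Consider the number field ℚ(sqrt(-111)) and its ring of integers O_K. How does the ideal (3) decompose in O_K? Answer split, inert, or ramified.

ramified

d = -111 ≡ 1 (mod 4), so O_K = ℤ[(1+√-111)/2] and disc(K) = d = -111.
Ramification test: 3 | -111. The prime 3 ramifies in K.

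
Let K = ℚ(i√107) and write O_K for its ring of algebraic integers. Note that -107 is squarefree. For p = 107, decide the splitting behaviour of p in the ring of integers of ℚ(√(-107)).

ramified — (107) = 𝔭²

d = -107 ≡ 1 (mod 4), so O_K = ℤ[(1+√-107)/2] and disc(K) = d = -107.
Ramification test: 107 | -107. The prime 107 ramifies in K.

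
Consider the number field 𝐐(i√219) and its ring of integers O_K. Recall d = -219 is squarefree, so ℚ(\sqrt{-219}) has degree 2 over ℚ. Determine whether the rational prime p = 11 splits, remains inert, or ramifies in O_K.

11 splits in O_K

Since -219 ≡ 1 mod 4, the ring of integers is ℤ[(1+√-219)/2] with discriminant -219.
disc(K) = -219 is not divisible by 11; 11 is unramified.
Euler's criterion: (-219)^5 mod 11 = 1. Thus (-219|11) = 1.
(-219/11) = 1, so 11 splits.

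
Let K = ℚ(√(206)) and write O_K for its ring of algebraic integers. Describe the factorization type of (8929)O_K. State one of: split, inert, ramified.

remains prime (inert)

206 mod 4 = 2, hence disc K = 4·206 = 824 and O_K = ℤ[√206].
8929 ∤ 824, so 8929 is unramified.
Compute (206/8929) via Euler: 206^((8929-1)/2) mod 8929 = 8928, so (206/8929) = -1.
(206/8929) = -1, so 8929 is inert.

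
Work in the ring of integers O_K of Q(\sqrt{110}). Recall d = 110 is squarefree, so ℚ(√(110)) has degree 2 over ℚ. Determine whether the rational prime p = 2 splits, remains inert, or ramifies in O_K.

p ramifies

Since 110 ≢ 1 mod 4, the ring of integers is ℤ[√110] with discriminant 4·110 = 440.
2 divides disc(K) = 440, so 2 ramifies.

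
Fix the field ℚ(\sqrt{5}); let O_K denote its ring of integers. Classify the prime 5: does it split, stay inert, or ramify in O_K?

ramifies in O_K

d = 5 ≡ 1 (mod 4), so O_K = ℤ[(1+√5)/2] and disc(K) = d = 5.
Ramification test: 5 | 5. The prime 5 ramifies in K.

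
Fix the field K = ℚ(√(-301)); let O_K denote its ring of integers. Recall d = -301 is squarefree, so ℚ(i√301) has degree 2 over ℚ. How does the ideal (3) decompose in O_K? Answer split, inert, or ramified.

Since -301 ≢ 1 mod 4, the ring of integers is ℤ[√-301] with discriminant 4·(-301) = -1204.
disc(K) = -1204 is not divisible by 3; 3 is unramified.
Compute (-301/3) via Euler: 2^((3-1)/2) mod 3 = 2, so (-301/3) = -1.
(-301/3) = -1, so 3 is inert.

inert — (3) stays prime in O_K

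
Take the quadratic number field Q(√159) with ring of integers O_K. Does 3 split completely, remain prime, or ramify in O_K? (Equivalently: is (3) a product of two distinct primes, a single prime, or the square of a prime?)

ramified — (3) = 𝔭²

Since 159 ≢ 1 mod 4, the ring of integers is ℤ[√159] with discriminant 4·159 = 636.
3 divides disc(K) = 636, so 3 ramifies.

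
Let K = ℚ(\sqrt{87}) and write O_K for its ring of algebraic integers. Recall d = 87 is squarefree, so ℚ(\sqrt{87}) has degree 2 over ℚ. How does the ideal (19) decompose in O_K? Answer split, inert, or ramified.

Since 87 ≢ 1 mod 4, the ring of integers is ℤ[√87] with discriminant 4·87 = 348.
disc(K) = 348 is not divisible by 19; 19 is unramified.
Legendre symbol by Euler's criterion: (87/19) ≡ 87^9 ≡ 1 (mod 19), i.e. (87/19) = 1.
(87/19) = 1, so 19 splits.

split — (19) = 𝔭₁𝔭₂ with 𝔭₁ ≠ 𝔭₂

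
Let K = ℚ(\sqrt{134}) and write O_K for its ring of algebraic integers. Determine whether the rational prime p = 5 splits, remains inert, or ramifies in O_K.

Since 134 ≢ 1 mod 4, the ring of integers is ℤ[√134] with discriminant 4·134 = 536.
disc(K) = 536 is not divisible by 5; 5 is unramified.
Euler's criterion: 134^2 mod 5 = 1. Thus (134|5) = 1.
d is a quadratic residue mod p, hence 5 splits in O_K.

5 splits in O_K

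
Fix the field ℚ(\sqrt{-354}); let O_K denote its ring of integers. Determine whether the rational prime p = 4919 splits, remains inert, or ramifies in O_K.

Since -354 ≢ 1 mod 4, the ring of integers is ℤ[√-354] with discriminant 4·(-354) = -1416.
Since gcd(4919, -1416) = 1 the prime 4919 does not ramify.
Euler's criterion: (-354)^2459 mod 4919 = 1. Thus (-354|4919) = 1.
(-354/4919) = 1, so 4919 splits.

split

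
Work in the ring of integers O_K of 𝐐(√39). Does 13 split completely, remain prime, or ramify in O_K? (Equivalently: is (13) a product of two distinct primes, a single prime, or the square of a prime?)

Since 39 ≢ 1 mod 4, the ring of integers is ℤ[√39] with discriminant 4·39 = 156.
13 divides disc(K) = 156, so 13 ramifies.

13 is ramified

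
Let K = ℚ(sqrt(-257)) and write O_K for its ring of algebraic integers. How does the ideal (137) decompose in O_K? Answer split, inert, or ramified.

splits completely

Since -257 ≢ 1 mod 4, the ring of integers is ℤ[√-257] with discriminant 4·(-257) = -1028.
disc(K) = -1028 is not divisible by 137; 137 is unramified.
(-257/137) = 17^68 mod 137 = 1, giving Legendre symbol 1.
(-257/137) = 1, so 137 splits.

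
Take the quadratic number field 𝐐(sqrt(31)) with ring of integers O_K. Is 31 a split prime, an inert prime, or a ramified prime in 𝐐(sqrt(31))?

31 mod 4 = 3, hence disc K = 4·31 = 124 and O_K = ℤ[√31].
Ramification test: 31 | 124. The prime 31 ramifies in K.

p ramifies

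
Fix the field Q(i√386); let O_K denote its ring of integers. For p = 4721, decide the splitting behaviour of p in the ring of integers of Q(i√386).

d = -386 ≡ 2 (mod 4), so O_K = ℤ[√-386] and disc(K) = 4d = -1544.
disc(K) = -1544 is not divisible by 4721; 4721 is unramified.
Compute (-386/4721) via Euler: 4335^((4721-1)/2) mod 4721 = 4720, so (-386/4721) = -1.
(-386/4721) = -1, so 4721 is inert.

p is inert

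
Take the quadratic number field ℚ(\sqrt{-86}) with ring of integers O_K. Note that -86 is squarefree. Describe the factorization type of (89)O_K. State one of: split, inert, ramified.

inert — (89) stays prime in O_K

-86 mod 4 = 2, hence disc K = 4·(-86) = -344 and O_K = ℤ[√-86].
disc(K) = -344 is not divisible by 89; 89 is unramified.
Legendre symbol by Euler's criterion: (-86/89) ≡ (-86)^44 ≡ 88 (mod 89), i.e. (-86/89) = -1.
Legendre symbol -1 ⇒ 89 is inert.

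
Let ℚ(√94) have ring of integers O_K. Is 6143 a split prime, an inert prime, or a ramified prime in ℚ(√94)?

Since 94 ≢ 1 mod 4, the ring of integers is ℤ[√94] with discriminant 4·94 = 376.
disc(K) = 376 is not divisible by 6143; 6143 is unramified.
Legendre symbol by Euler's criterion: (94/6143) ≡ 94^3071 ≡ 1 (mod 6143), i.e. (94/6143) = 1.
d is a quadratic residue mod p, hence 6143 splits in O_K.

splits completely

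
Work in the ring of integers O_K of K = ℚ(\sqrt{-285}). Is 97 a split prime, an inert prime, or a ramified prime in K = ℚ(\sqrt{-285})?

-285 mod 4 = 3, hence disc K = 4·(-285) = -1140 and O_K = ℤ[√-285].
Since gcd(97, -1140) = 1 the prime 97 does not ramify.
(-285/97) = 6^48 mod 97 = 1, giving Legendre symbol 1.
d is a quadratic residue mod p, hence 97 splits in O_K.

split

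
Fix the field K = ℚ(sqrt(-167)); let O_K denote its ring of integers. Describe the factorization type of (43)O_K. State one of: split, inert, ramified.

inert — (43) stays prime in O_K

Since -167 ≡ 1 mod 4, the ring of integers is ℤ[(1+√-167)/2] with discriminant -167.
43 ∤ -167, so 43 is unramified.
Euler's criterion: (-167)^21 mod 43 = 42. Thus (-167|43) = -1.
d is a non-residue mod p, hence 43 remains inert in O_K.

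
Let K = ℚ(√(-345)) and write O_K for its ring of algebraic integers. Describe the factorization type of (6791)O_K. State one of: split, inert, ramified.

d = -345 ≡ 3 (mod 4), so O_K = ℤ[√-345] and disc(K) = 4d = -1380.
6791 ∤ -1380, so 6791 is unramified.
(-345/6791) = 6446^3395 mod 6791 = 1, giving Legendre symbol 1.
(-345/6791) = 1, so 6791 splits.

split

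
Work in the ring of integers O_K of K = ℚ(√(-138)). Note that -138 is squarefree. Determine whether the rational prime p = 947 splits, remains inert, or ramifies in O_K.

p is inert

-138 mod 4 = 2, hence disc K = 4·(-138) = -552 and O_K = ℤ[√-138].
947 ∤ -552, so 947 is unramified.
(-138/947) = 809^473 mod 947 = 946, giving Legendre symbol -1.
d is a non-residue mod p, hence 947 remains inert in O_K.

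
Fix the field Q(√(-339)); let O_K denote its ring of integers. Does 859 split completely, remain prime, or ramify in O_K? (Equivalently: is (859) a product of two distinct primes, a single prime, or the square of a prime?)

inert

Since -339 ≡ 1 mod 4, the ring of integers is ℤ[(1+√-339)/2] with discriminant -339.
Since gcd(859, -339) = 1 the prime 859 does not ramify.
Legendre symbol by Euler's criterion: (-339/859) ≡ (-339)^429 ≡ 858 (mod 859), i.e. (-339/859) = -1.
d is a non-residue mod p, hence 859 remains inert in O_K.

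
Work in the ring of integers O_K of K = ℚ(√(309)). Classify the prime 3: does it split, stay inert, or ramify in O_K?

ramified — (3) = 𝔭²

Since 309 ≡ 1 mod 4, the ring of integers is ℤ[(1+√309)/2] with discriminant 309.
Ramification test: 3 | 309. The prime 3 ramifies in K.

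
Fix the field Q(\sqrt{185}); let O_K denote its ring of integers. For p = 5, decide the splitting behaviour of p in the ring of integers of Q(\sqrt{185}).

ramified

d = 185 ≡ 1 (mod 4), so O_K = ℤ[(1+√185)/2] and disc(K) = d = 185.
5 divides disc(K) = 185, so 5 ramifies.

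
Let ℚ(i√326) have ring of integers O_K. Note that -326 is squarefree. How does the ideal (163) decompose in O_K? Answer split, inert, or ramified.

ramifies in O_K

-326 mod 4 = 2, hence disc K = 4·(-326) = -1304 and O_K = ℤ[√-326].
163 divides disc(K) = -1304, so 163 ramifies.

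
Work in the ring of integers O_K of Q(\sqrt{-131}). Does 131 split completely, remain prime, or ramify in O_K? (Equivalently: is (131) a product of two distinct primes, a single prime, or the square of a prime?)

p ramifies

d = -131 ≡ 1 (mod 4), so O_K = ℤ[(1+√-131)/2] and disc(K) = d = -131.
disc(K) = -131 = 131·(-1), so p = 131 is ramified.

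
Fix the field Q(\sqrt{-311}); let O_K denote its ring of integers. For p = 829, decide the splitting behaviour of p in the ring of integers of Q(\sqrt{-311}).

inert

d = -311 ≡ 1 (mod 4), so O_K = ℤ[(1+√-311)/2] and disc(K) = d = -311.
disc(K) = -311 is not divisible by 829; 829 is unramified.
Compute (-311/829) via Euler: 518^((829-1)/2) mod 829 = 828, so (-311/829) = -1.
Legendre symbol -1 ⇒ 829 is inert.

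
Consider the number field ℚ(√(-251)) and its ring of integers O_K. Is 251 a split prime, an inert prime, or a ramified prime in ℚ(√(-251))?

Since -251 ≡ 1 mod 4, the ring of integers is ℤ[(1+√-251)/2] with discriminant -251.
251 divides disc(K) = -251, so 251 ramifies.

ramified — (251) = 𝔭²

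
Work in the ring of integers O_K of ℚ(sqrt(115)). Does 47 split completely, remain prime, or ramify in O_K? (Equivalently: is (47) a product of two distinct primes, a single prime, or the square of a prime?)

115 mod 4 = 3, hence disc K = 4·115 = 460 and O_K = ℤ[√115].
47 ∤ 460, so 47 is unramified.
Legendre symbol by Euler's criterion: (115/47) ≡ 115^23 ≡ 1 (mod 47), i.e. (115/47) = 1.
d is a quadratic residue mod p, hence 47 splits in O_K.

split — (47) = 𝔭₁𝔭₂ with 𝔭₁ ≠ 𝔭₂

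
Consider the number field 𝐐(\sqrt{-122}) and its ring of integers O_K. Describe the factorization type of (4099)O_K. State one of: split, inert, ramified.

Since -122 ≢ 1 mod 4, the ring of integers is ℤ[√-122] with discriminant 4·(-122) = -488.
disc(K) = -488 is not divisible by 4099; 4099 is unramified.
Legendre symbol by Euler's criterion: (-122/4099) ≡ (-122)^2049 ≡ 1 (mod 4099), i.e. (-122/4099) = 1.
(-122/4099) = 1, so 4099 splits.

split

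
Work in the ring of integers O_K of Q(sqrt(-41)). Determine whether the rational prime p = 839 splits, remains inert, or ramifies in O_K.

-41 mod 4 = 3, hence disc K = 4·(-41) = -164 and O_K = ℤ[√-41].
Since gcd(839, -164) = 1 the prime 839 does not ramify.
Compute (-41/839) via Euler: 798^((839-1)/2) mod 839 = 1, so (-41/839) = 1.
d is a quadratic residue mod p, hence 839 splits in O_K.

split — (839) = 𝔭₁𝔭₂ with 𝔭₁ ≠ 𝔭₂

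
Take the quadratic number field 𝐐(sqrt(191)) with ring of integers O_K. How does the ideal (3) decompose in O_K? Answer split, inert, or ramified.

3 remains inert

Since 191 ≢ 1 mod 4, the ring of integers is ℤ[√191] with discriminant 4·191 = 764.
Since gcd(3, 764) = 1 the prime 3 does not ramify.
(191/3) = 2^1 mod 3 = 2, giving Legendre symbol -1.
d is a non-residue mod p, hence 3 remains inert in O_K.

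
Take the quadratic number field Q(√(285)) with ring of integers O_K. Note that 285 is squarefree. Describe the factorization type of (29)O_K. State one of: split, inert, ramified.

285 mod 4 = 1, hence disc K = 285 and O_K = ℤ[(1+√285)/2].
Since gcd(29, 285) = 1 the prime 29 does not ramify.
Legendre symbol by Euler's criterion: (285/29) ≡ 285^14 ≡ 1 (mod 29), i.e. (285/29) = 1.
Legendre symbol 1 ⇒ 29 is split.

split — (29) = 𝔭₁𝔭₂ with 𝔭₁ ≠ 𝔭₂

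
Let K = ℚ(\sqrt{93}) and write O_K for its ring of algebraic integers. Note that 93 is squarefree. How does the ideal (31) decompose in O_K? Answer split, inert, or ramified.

ramifies in O_K

Since 93 ≡ 1 mod 4, the ring of integers is ℤ[(1+√93)/2] with discriminant 93.
31 divides disc(K) = 93, so 31 ramifies.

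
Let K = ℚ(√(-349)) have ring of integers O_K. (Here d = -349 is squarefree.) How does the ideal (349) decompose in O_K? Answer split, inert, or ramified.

-349 mod 4 = 3, hence disc K = 4·(-349) = -1396 and O_K = ℤ[√-349].
Ramification test: 349 | -1396. The prime 349 ramifies in K.

ramified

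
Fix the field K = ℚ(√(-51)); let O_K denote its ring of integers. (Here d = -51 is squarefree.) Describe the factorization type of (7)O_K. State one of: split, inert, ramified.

inert

-51 mod 4 = 1, hence disc K = -51 and O_K = ℤ[(1+√-51)/2].
disc(K) = -51 is not divisible by 7; 7 is unramified.
Legendre symbol by Euler's criterion: (-51/7) ≡ (-51)^3 ≡ 6 (mod 7), i.e. (-51/7) = -1.
d is a non-residue mod p, hence 7 remains inert in O_K.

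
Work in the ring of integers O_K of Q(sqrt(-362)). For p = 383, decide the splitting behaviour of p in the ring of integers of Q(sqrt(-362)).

-362 mod 4 = 2, hence disc K = 4·(-362) = -1448 and O_K = ℤ[√-362].
Since gcd(383, -1448) = 1 the prime 383 does not ramify.
Compute (-362/383) via Euler: 21^((383-1)/2) mod 383 = 1, so (-362/383) = 1.
(-362/383) = 1, so 383 splits.

split — (383) = 𝔭₁𝔭₂ with 𝔭₁ ≠ 𝔭₂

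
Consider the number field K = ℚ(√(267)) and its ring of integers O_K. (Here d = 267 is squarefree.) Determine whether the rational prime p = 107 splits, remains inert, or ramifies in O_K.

Since 267 ≢ 1 mod 4, the ring of integers is ℤ[√267] with discriminant 4·267 = 1068.
107 ∤ 1068, so 107 is unramified.
Compute (267/107) via Euler: 53^((107-1)/2) mod 107 = 1, so (267/107) = 1.
d is a quadratic residue mod p, hence 107 splits in O_K.

split — (107) = 𝔭₁𝔭₂ with 𝔭₁ ≠ 𝔭₂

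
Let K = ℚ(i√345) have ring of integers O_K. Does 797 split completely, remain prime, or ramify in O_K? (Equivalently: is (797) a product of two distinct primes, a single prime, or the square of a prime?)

inert — (797) stays prime in O_K

-345 mod 4 = 3, hence disc K = 4·(-345) = -1380 and O_K = ℤ[√-345].
Since gcd(797, -1380) = 1 the prime 797 does not ramify.
(-345/797) = 452^398 mod 797 = 796, giving Legendre symbol -1.
Legendre symbol -1 ⇒ 797 is inert.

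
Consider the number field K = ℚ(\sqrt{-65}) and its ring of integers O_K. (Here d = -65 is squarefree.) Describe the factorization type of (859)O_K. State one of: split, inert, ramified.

p is inert

Since -65 ≢ 1 mod 4, the ring of integers is ℤ[√-65] with discriminant 4·(-65) = -260.
859 ∤ -260, so 859 is unramified.
Legendre symbol by Euler's criterion: (-65/859) ≡ (-65)^429 ≡ 858 (mod 859), i.e. (-65/859) = -1.
Legendre symbol -1 ⇒ 859 is inert.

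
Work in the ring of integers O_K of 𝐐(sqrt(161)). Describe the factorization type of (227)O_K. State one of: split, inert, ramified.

161 mod 4 = 1, hence disc K = 161 and O_K = ℤ[(1+√161)/2].
disc(K) = 161 is not divisible by 227; 227 is unramified.
(161/227) = 161^113 mod 227 = 1, giving Legendre symbol 1.
d is a quadratic residue mod p, hence 227 splits in O_K.

split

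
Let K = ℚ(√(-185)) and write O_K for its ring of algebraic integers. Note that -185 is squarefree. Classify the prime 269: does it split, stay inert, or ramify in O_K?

Since -185 ≢ 1 mod 4, the ring of integers is ℤ[√-185] with discriminant 4·(-185) = -740.
269 ∤ -740, so 269 is unramified.
Compute (-185/269) via Euler: 84^((269-1)/2) mod 269 = 1, so (-185/269) = 1.
Legendre symbol 1 ⇒ 269 is split.

split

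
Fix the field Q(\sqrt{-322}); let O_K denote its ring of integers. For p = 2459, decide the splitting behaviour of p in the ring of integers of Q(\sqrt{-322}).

Since -322 ≢ 1 mod 4, the ring of integers is ℤ[√-322] with discriminant 4·(-322) = -1288.
disc(K) = -1288 is not divisible by 2459; 2459 is unramified.
Euler's criterion: (-322)^1229 mod 2459 = 2458. Thus (-322|2459) = -1.
Legendre symbol -1 ⇒ 2459 is inert.

inert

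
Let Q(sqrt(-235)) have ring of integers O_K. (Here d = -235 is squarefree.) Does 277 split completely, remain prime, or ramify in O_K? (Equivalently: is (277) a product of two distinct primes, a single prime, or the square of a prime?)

277 remains inert

d = -235 ≡ 1 (mod 4), so O_K = ℤ[(1+√-235)/2] and disc(K) = d = -235.
Since gcd(277, -235) = 1 the prime 277 does not ramify.
(-235/277) = 42^138 mod 277 = 276, giving Legendre symbol -1.
(-235/277) = -1, so 277 is inert.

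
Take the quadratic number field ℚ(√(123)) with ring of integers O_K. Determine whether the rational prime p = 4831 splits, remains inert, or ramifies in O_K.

split — (4831) = 𝔭₁𝔭₂ with 𝔭₁ ≠ 𝔭₂

Since 123 ≢ 1 mod 4, the ring of integers is ℤ[√123] with discriminant 4·123 = 492.
Since gcd(4831, 492) = 1 the prime 4831 does not ramify.
Compute (123/4831) via Euler: 123^((4831-1)/2) mod 4831 = 1, so (123/4831) = 1.
Legendre symbol 1 ⇒ 4831 is split.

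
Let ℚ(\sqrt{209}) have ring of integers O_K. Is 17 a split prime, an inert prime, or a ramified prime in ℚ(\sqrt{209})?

inert — (17) stays prime in O_K

d = 209 ≡ 1 (mod 4), so O_K = ℤ[(1+√209)/2] and disc(K) = d = 209.
17 ∤ 209, so 17 is unramified.
(209/17) = 5^8 mod 17 = 16, giving Legendre symbol -1.
d is a non-residue mod p, hence 17 remains inert in O_K.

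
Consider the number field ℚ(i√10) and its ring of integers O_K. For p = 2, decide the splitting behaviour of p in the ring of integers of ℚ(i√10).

p ramifies

-10 mod 4 = 2, hence disc K = 4·(-10) = -40 and O_K = ℤ[√-10].
Ramification test: 2 | -40. The prime 2 ramifies in K.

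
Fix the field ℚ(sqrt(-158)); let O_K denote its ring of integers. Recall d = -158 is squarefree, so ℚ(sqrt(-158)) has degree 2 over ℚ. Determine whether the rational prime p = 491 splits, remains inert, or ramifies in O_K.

split — (491) = 𝔭₁𝔭₂ with 𝔭₁ ≠ 𝔭₂

Since -158 ≢ 1 mod 4, the ring of integers is ℤ[√-158] with discriminant 4·(-158) = -632.
491 ∤ -632, so 491 is unramified.
Euler's criterion: (-158)^245 mod 491 = 1. Thus (-158|491) = 1.
d is a quadratic residue mod p, hence 491 splits in O_K.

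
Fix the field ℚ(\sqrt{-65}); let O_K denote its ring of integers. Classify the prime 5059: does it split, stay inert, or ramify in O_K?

d = -65 ≡ 3 (mod 4), so O_K = ℤ[√-65] and disc(K) = 4d = -260.
Since gcd(5059, -260) = 1 the prime 5059 does not ramify.
(-65/5059) = 4994^2529 mod 5059 = 1, giving Legendre symbol 1.
Legendre symbol 1 ⇒ 5059 is split.

p splits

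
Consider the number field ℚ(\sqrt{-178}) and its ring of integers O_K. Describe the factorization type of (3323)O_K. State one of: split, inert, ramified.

Since -178 ≢ 1 mod 4, the ring of integers is ℤ[√-178] with discriminant 4·(-178) = -712.
3323 ∤ -712, so 3323 is unramified.
(-178/3323) = 3145^1661 mod 3323 = 3322, giving Legendre symbol -1.
(-178/3323) = -1, so 3323 is inert.

inert — (3323) stays prime in O_K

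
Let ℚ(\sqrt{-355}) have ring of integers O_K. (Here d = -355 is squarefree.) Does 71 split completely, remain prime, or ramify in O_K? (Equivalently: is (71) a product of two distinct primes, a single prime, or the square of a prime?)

ramifies in O_K

Since -355 ≡ 1 mod 4, the ring of integers is ℤ[(1+√-355)/2] with discriminant -355.
Ramification test: 71 | -355. The prime 71 ramifies in K.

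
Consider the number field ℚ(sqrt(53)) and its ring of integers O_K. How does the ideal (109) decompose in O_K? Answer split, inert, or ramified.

remains prime (inert)

53 mod 4 = 1, hence disc K = 53 and O_K = ℤ[(1+√53)/2].
109 ∤ 53, so 109 is unramified.
Compute (53/109) via Euler: 53^((109-1)/2) mod 109 = 108, so (53/109) = -1.
(53/109) = -1, so 109 is inert.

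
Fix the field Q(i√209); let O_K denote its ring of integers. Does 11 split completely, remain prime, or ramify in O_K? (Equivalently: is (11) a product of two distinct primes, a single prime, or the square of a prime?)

ramifies in O_K

Since -209 ≢ 1 mod 4, the ring of integers is ℤ[√-209] with discriminant 4·(-209) = -836.
disc(K) = -836 = 11·(-76), so p = 11 is ramified.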